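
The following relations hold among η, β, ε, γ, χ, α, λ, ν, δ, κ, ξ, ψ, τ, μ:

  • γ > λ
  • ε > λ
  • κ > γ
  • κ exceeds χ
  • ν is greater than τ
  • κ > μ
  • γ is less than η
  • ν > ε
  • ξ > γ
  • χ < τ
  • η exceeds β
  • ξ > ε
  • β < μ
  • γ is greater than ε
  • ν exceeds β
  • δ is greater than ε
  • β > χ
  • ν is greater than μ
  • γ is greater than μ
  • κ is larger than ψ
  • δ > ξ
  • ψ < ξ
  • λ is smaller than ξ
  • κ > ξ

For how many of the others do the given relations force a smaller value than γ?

Directly below γ: λ, ε, μ.
One step further: β (4 so far).
One step further: χ (5 so far).
No other element is forced below γ by the given relations, so the count is 5.

5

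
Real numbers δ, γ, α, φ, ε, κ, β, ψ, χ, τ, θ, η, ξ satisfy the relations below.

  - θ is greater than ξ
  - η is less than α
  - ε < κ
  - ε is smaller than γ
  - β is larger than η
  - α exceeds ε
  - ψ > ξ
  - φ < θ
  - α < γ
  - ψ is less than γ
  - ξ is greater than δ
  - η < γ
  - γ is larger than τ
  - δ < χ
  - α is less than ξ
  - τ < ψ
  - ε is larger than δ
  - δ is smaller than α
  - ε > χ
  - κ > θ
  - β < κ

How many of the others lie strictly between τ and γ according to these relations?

1

The relations place τ below γ. An element lies strictly between them when it is forced above τ and also forced below γ.
Above τ: {ψ}. Below γ: {δ, χ, η, ε, α, ξ, ψ}.
Intersection: {ψ} — 1.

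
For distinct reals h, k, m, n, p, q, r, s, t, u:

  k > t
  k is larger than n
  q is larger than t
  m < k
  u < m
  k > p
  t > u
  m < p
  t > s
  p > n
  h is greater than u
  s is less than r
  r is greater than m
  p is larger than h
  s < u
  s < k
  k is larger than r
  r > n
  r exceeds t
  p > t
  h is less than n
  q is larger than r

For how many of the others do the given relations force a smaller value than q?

Directly below q: t, r.
One step further: s, u, m, n (6 so far).
One step further: h (7 so far).
Nothing else is reachable below q; 7 in all.

7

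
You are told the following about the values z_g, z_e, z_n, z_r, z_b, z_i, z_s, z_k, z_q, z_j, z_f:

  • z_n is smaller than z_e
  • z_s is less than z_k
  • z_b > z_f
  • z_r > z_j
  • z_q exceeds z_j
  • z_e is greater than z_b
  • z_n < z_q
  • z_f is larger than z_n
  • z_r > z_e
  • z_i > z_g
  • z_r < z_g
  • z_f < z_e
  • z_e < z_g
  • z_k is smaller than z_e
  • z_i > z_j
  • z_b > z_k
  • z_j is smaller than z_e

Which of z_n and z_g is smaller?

z_n

The relevant relations are z_n < z_f; z_f < z_b; z_b < z_e; z_e < z_r; z_r < z_g.
Chaining these gives z_n < z_f < z_b < z_e < z_r < z_g.
So z_n < z_g; z_n is the smaller of the two.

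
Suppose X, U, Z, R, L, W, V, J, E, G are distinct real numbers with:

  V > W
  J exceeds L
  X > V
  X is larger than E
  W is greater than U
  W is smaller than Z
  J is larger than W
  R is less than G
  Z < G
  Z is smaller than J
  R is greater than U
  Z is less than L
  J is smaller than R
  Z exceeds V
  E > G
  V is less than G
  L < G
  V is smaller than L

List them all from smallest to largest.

U < W < V < Z < L < J < R < G < E < X

Nothing is placed below U, so it is least; from there U < W; W < V; V < Z; Z < L; L < J; J < R; R < G; G < E; E < X, each given directly.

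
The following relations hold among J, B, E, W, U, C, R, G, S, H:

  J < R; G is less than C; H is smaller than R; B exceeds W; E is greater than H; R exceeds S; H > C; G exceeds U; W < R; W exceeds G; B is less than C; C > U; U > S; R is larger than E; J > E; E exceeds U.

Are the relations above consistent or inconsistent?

The single ordering S < U < G < W < B < C < H < E < J < R satisfies every listed relation, so no contradiction arises.

consistent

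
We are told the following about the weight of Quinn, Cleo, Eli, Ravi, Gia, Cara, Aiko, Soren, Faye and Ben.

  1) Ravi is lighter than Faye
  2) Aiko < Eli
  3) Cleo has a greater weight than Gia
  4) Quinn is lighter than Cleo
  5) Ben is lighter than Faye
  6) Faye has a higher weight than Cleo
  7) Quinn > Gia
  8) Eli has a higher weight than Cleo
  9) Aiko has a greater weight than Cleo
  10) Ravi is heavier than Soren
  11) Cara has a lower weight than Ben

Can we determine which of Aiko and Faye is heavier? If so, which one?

Following every chain through Aiko: above Aiko we get Eli; below Aiko we get Gia, Quinn, Cleo.
Faye is not reached, and no chain runs the other way from Faye to Aiko.
So the given relations leave the order of Aiko and Faye undetermined.

undetermined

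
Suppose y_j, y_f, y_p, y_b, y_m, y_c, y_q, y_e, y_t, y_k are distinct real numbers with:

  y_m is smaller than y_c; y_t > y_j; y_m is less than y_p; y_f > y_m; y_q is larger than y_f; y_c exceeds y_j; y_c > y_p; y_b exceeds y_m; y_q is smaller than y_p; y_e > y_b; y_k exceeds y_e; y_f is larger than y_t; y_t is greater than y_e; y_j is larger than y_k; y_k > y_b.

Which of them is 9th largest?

y_b

Piecing the relations together gives one ordering: y_m < y_b < y_e < y_k < y_j < y_t < y_f < y_q < y_p < y_c.
Counting 9 from the largest end gives y_b.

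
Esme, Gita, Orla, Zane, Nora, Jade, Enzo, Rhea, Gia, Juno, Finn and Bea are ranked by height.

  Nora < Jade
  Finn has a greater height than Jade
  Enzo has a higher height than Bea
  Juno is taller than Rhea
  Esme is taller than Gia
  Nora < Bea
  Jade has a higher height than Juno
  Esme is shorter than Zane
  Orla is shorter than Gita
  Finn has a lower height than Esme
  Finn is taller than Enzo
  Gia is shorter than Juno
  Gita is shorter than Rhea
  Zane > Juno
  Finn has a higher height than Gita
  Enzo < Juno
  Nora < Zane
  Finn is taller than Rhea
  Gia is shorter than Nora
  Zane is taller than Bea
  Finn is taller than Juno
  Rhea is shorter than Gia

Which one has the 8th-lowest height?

Chaining the given pairs: Orla < Gita < Rhea < Gia < Nora < Bea < Enzo < Juno < Jade < Finn < Esme < Zane.
Counting 8 from the smallest end gives Juno.

Juno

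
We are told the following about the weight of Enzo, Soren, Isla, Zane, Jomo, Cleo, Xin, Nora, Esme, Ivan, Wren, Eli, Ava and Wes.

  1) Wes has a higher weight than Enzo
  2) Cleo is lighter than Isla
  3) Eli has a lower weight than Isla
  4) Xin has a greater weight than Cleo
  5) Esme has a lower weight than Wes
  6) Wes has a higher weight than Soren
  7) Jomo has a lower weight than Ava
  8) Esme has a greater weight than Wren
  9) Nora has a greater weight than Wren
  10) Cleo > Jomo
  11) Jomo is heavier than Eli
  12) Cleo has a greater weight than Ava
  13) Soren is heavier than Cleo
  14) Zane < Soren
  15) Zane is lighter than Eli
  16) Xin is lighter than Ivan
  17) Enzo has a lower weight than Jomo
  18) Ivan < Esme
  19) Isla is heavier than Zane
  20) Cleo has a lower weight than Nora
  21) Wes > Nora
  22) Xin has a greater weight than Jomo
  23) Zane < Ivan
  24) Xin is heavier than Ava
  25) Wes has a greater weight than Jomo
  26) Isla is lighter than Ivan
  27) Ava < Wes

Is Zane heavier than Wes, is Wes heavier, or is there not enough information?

Wes

The relevant relations are Zane < Eli; Eli < Jomo; Jomo < Ava; Ava < Cleo; Cleo < Xin; Xin < Ivan; Ivan < Esme; Esme < Wes.
Together: Zane < Eli < Jomo < Ava < Cleo < Xin < Ivan < Esme < Wes.
So Wes is heavier.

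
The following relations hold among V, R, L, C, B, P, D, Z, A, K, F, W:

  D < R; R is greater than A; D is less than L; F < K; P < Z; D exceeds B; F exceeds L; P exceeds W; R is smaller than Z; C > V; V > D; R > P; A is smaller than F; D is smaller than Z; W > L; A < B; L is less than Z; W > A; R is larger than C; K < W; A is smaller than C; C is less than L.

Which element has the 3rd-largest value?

Piecing the relations together gives one ordering: A < B < D < V < C < L < F < K < W < P < R < Z.
Counting 3 from the largest end gives P.

P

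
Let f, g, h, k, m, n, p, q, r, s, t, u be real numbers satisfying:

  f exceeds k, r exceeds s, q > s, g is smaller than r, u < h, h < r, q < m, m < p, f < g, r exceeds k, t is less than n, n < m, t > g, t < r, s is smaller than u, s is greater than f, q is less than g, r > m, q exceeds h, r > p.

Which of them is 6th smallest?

The consecutive relations fix a unique order: k < f < s < u < h < q < g < t < n < m < p < r.
The 6th smallest is q.

q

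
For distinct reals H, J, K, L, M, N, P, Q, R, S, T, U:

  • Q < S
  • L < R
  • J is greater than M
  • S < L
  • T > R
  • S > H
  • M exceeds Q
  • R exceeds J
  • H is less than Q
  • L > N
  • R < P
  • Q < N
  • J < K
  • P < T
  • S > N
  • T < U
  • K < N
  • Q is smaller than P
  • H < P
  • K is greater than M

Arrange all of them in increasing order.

H < Q < M < J < K < N < S < L < R < P < T < U

Nothing is placed below H, so it is least; from there H < Q; Q < M; M < J; J < K; K < N; N < S; S < L; L < R; R < P; P < T; T < U, each given directly.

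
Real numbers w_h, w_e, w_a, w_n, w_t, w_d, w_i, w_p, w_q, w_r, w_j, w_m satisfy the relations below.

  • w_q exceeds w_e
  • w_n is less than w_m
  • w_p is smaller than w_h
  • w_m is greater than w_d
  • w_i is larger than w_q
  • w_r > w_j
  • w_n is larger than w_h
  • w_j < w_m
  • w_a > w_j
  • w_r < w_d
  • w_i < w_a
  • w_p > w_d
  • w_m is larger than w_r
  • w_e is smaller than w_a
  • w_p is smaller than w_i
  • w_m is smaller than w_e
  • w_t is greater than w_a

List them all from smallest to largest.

w_j < w_r < w_d < w_p < w_h < w_n < w_m < w_e < w_q < w_i < w_a < w_t

Each adjacent pair is fixed by a given relation: w_j < w_r; w_r < w_d; w_d < w_p; w_p < w_h; w_h < w_n; w_n < w_m; w_m < w_e; w_e < w_q; w_q < w_i; w_i < w_a; w_a < w_t. Chaining them end to end gives the full order.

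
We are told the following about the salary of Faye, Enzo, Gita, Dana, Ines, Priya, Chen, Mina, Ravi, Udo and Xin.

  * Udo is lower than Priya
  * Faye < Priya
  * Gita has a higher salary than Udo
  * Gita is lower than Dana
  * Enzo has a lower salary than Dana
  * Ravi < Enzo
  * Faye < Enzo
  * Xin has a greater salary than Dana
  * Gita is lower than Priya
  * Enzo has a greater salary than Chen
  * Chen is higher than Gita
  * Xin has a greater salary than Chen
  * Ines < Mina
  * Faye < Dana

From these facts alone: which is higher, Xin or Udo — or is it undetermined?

Udo < Gita and Gita < Chen give Udo < Chen.
Then Chen < Enzo extends the chain to Enzo.
Then Enzo < Dana extends the chain to Dana.
With Dana < Xin: Udo < Gita < Chen < Enzo < Dana < Xin.
So Xin is higher.

Xin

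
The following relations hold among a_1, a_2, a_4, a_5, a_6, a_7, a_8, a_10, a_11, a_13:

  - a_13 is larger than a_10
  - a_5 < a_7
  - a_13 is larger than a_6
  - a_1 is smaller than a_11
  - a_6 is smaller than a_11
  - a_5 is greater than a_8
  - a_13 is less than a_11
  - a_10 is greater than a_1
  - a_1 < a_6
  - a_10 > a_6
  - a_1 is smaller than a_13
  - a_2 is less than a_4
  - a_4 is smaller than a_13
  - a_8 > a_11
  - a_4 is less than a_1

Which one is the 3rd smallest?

Piecing the relations together gives one ordering: a_2 < a_4 < a_1 < a_6 < a_10 < a_13 < a_11 < a_8 < a_5 < a_7.
The 3rd smallest is a_1.

a_1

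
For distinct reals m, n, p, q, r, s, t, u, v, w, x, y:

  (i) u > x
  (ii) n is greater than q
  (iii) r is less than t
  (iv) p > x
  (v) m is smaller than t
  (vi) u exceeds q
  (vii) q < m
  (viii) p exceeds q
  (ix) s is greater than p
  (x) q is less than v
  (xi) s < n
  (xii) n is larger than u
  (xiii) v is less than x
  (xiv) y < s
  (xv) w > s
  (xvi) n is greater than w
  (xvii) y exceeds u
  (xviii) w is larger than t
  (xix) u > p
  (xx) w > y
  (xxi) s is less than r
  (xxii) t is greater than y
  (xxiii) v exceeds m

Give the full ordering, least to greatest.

q < m < v < x < p < u < y < s < r < t < w < n

Nothing is placed below q, so it is least; from there q < m; m < v; v < x; x < p; p < u; u < y; y < s; s < r; r < t; t < w; w < n, each given directly.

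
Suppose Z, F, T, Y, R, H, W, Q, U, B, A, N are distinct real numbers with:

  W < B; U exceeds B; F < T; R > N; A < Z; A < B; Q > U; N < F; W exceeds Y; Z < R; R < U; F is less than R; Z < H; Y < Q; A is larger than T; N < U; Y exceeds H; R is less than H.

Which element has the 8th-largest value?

Piecing the relations together gives one ordering: N < F < T < A < Z < R < H < Y < W < B < U < Q.
Counting 8 from the largest end gives Z.

Z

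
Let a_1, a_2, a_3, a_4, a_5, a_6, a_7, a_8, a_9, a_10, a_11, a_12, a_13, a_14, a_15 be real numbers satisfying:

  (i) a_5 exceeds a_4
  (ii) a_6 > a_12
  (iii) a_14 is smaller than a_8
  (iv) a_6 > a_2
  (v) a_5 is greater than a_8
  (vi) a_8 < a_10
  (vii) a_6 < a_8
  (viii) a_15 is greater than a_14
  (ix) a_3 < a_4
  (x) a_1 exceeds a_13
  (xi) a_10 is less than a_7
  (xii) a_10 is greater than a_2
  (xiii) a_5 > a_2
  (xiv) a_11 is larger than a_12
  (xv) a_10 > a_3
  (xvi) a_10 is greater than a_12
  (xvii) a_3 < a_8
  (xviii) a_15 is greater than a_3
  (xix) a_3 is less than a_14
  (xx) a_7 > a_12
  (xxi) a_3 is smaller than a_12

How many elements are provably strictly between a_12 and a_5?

The relations place a_12 below a_5. An element lies strictly between them when it is forced above a_12 and also forced below a_5.
Above a_12: {a_6, a_8, a_10, a_7, a_11}. Below a_5: {a_3, a_4, a_2, a_6, a_14, a_8}.
Intersection: {a_6, a_8} — 2.

2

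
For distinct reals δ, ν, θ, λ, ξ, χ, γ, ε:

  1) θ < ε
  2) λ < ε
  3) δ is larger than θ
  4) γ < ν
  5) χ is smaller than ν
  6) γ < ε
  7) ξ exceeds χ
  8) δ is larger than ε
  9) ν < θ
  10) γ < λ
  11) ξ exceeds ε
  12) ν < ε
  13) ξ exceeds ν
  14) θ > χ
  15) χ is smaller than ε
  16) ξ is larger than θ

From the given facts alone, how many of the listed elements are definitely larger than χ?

The elements the relations force above χ are ν, θ, ε, δ, ξ — no chain reaches any other.
That is 5.

5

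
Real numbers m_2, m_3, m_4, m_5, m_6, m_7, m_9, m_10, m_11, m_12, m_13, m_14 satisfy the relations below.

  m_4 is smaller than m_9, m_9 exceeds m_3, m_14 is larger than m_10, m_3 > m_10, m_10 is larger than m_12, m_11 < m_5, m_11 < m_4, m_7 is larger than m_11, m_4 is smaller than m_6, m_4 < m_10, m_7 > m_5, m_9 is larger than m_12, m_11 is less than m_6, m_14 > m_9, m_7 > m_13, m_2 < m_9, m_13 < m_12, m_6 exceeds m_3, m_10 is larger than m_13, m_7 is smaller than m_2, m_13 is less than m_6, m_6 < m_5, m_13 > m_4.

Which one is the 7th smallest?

m_6

The consecutive relations fix a unique order: m_11 < m_4 < m_13 < m_12 < m_10 < m_3 < m_6 < m_5 < m_7 < m_2 < m_9 < m_14.
The 7th smallest is m_6.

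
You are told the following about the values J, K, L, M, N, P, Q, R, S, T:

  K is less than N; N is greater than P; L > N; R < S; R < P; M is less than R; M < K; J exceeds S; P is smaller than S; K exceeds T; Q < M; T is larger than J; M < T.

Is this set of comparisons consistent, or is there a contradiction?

consistent

The single ordering Q < M < R < P < S < J < T < K < N < L satisfies every listed relation, so no contradiction arises.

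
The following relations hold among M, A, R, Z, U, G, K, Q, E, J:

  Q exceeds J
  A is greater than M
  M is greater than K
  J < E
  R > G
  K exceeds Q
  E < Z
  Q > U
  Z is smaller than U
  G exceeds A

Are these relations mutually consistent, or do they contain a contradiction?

Every relation is compatible with J < E < Z < U < Q < K < M < A < G < R; the set is consistent.

consistent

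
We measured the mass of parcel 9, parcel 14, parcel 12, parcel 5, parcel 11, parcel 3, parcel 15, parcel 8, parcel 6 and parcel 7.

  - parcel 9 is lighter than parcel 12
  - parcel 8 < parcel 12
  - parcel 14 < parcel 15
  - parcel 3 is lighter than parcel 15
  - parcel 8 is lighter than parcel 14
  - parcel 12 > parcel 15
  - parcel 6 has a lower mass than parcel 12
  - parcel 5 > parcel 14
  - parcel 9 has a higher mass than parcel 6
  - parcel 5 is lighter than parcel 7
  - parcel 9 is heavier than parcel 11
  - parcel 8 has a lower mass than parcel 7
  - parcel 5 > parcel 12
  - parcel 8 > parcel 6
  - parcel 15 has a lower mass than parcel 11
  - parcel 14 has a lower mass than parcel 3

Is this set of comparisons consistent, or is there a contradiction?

consistent

Every relation is compatible with parcel 6 < parcel 8 < parcel 14 < parcel 3 < parcel 15 < parcel 11 < parcel 9 < parcel 12 < parcel 5 < parcel 7; the set is consistent.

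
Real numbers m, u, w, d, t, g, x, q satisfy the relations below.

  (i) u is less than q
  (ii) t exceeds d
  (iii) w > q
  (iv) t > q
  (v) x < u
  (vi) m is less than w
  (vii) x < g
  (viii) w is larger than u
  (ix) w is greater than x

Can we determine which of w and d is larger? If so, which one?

undetermined

Following every chain through d: above d we get t.
w is not reached, and no chain runs the other way from w to d.
So the given relations leave the order of d and w undetermined.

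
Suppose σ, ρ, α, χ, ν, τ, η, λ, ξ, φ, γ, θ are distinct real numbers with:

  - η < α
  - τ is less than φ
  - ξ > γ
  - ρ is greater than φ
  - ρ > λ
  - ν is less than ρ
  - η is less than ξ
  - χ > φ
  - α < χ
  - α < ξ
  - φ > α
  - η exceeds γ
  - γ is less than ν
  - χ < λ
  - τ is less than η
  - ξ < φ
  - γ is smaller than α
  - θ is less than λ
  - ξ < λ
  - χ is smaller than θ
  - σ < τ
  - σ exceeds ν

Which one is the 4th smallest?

The consecutive relations fix a unique order: γ < ν < σ < τ < η < α < ξ < φ < χ < θ < λ < ρ.
Counting 4 from the smallest end gives τ.

τ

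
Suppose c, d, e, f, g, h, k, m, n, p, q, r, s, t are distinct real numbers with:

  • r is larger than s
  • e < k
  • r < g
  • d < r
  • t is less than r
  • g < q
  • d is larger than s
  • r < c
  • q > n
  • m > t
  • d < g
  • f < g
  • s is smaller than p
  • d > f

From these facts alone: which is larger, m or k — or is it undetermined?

Following every chain through k: below k we get e.
m is not reached, and no chain runs the other way from m to k.
So the given relations leave the order of k and m undetermined.

undetermined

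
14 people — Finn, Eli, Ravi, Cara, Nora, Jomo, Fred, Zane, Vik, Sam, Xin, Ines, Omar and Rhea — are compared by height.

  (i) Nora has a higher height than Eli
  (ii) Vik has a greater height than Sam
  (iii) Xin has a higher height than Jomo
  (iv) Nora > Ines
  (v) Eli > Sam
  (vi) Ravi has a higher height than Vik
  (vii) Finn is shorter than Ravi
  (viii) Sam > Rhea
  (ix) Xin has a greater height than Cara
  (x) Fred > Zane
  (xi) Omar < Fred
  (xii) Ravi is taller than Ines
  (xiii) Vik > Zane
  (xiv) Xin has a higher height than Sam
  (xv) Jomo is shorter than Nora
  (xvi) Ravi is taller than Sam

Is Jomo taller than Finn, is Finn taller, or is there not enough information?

undetermined

Following every chain through Finn: above Finn we get Ravi.
Jomo is not reached, and no chain runs the other way from Jomo to Finn.
So the given relations leave the order of Finn and Jomo undetermined.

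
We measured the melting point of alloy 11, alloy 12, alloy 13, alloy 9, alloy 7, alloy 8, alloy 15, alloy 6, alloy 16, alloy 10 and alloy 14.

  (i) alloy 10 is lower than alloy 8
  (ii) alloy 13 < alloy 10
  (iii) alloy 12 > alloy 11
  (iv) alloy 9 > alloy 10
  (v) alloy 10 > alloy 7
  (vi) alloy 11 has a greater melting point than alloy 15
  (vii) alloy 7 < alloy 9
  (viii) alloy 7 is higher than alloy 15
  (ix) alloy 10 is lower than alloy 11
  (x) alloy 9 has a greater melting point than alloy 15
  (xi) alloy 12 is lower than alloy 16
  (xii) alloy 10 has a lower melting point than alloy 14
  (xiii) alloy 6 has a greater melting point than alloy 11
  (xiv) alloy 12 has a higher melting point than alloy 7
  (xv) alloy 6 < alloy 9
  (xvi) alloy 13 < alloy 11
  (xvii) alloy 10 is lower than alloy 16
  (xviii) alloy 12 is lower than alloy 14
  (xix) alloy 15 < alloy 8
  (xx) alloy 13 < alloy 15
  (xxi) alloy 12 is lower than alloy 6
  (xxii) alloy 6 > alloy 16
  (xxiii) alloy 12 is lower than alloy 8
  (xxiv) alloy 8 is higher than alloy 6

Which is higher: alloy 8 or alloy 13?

alloy 8

Link the given pairs in sequence: alloy 13 < alloy 15; alloy 15 < alloy 7; alloy 7 < alloy 10; alloy 10 < alloy 11; alloy 11 < alloy 12; alloy 12 < alloy 16; alloy 16 < alloy 6; alloy 6 < alloy 8.
Together: alloy 13 < alloy 15 < alloy 7 < alloy 10 < alloy 11 < alloy 12 < alloy 16 < alloy 6 < alloy 8.
So alloy 13 < alloy 8; alloy 8 is the higher of the two.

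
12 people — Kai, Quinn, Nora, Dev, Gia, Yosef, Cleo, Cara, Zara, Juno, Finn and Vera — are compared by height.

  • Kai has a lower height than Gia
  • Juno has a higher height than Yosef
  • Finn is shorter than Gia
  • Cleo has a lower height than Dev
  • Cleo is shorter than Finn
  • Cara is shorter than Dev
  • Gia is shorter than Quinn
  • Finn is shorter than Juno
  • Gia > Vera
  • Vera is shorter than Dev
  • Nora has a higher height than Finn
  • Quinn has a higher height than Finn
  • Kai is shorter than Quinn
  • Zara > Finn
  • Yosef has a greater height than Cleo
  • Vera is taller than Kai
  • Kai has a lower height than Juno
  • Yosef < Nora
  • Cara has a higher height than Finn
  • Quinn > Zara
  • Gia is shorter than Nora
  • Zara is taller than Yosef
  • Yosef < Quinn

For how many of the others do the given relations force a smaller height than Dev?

The elements the relations force below Dev are Cleo, Finn, Kai, Vera, Cara — no chain reaches any other.
That is 5.

5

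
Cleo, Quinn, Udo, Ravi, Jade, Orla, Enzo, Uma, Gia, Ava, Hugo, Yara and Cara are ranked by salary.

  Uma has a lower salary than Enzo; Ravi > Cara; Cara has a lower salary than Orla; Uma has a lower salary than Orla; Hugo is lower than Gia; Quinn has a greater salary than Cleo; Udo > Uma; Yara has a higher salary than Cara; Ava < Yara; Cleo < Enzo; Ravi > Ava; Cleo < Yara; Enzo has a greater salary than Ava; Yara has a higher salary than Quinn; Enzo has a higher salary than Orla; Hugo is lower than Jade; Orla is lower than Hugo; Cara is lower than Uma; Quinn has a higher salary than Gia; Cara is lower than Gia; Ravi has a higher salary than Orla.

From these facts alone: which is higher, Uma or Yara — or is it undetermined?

Yara

Link the given pairs in sequence: Uma < Orla; Orla < Hugo; Hugo < Gia; Gia < Quinn; Quinn < Yara.
Chaining these gives Uma < Orla < Hugo < Gia < Quinn < Yara.
So Yara is higher.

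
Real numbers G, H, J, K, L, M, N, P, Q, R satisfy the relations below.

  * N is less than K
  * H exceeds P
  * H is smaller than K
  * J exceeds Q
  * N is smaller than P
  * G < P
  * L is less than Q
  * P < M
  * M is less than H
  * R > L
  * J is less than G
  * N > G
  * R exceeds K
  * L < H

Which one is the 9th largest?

Q

Piecing the relations together gives one ordering: L < Q < J < G < N < P < M < H < K < R.
The 9th largest is Q.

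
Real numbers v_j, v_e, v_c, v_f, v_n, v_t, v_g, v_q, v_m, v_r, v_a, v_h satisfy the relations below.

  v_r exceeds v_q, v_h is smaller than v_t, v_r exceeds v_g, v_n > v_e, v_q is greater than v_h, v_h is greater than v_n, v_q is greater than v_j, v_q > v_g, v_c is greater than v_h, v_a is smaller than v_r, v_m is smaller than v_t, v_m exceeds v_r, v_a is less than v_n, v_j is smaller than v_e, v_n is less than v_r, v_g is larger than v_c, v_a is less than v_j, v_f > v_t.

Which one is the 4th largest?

v_r

Piecing the relations together gives one ordering: v_a < v_j < v_e < v_n < v_h < v_c < v_g < v_q < v_r < v_m < v_t < v_f.
Counting 4 from the largest end gives v_r.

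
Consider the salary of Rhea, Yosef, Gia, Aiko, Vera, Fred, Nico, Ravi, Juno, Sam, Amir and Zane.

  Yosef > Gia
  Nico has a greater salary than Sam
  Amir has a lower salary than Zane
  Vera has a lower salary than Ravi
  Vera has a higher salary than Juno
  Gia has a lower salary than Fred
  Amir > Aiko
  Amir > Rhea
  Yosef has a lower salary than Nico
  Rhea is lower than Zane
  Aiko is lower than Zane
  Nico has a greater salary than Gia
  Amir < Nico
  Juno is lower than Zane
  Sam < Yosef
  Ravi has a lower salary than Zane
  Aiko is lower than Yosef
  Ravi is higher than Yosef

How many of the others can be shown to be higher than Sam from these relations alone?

Directly above Sam: Yosef, Nico.
One step further: Ravi (3 so far).
One step further: Zane (4 so far).
Nothing else is reachable above Sam; 4 in all.

4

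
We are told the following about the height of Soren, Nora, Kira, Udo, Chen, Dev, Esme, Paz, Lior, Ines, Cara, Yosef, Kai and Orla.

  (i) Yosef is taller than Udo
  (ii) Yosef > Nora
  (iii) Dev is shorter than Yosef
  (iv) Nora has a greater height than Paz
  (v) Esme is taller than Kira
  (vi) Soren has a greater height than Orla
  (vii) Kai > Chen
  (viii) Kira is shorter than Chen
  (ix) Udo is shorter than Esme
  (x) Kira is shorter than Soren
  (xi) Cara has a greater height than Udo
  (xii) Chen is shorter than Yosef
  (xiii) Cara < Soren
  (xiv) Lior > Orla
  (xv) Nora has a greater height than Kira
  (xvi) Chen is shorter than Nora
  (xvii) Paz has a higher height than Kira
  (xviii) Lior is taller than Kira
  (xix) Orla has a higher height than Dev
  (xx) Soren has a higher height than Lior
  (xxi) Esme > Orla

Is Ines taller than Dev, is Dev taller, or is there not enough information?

Following every chain through Dev: above Dev we get Orla, Esme, Lior, Soren, Yosef.
Ines is not reached, and no chain runs the other way from Ines to Dev.
So the given relations leave the order of Dev and Ines undetermined.

undetermined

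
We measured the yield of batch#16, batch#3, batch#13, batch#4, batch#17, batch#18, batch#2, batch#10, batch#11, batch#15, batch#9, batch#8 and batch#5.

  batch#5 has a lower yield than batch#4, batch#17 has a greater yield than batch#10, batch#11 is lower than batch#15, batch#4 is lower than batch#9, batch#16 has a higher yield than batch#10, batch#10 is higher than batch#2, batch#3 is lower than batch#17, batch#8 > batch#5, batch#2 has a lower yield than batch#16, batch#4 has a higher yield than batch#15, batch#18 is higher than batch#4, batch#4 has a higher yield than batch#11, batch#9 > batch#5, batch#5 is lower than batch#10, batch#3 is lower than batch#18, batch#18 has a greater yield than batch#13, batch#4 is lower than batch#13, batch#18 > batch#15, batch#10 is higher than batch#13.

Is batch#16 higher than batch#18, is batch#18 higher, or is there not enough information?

Following every chain through batch#18: below batch#18 we get batch#5, batch#11, batch#15, batch#3, batch#4, batch#13.
batch#16 is not reached, and no chain runs the other way from batch#16 to batch#18.
So the given relations leave the order of batch#18 and batch#16 undetermined.

undetermined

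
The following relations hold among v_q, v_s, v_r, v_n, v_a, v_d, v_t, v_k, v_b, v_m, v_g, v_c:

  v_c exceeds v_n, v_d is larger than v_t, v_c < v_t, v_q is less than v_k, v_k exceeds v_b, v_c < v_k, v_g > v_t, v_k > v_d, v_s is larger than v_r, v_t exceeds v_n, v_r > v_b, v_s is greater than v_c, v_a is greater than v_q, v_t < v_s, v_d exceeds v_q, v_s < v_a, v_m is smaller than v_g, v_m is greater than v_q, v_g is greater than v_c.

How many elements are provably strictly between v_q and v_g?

Chaining upward from v_q reaches: v_m, v_d, v_a, v_k.
Chaining downward from v_g reaches: v_n, v_m, v_c, v_t.
Strictly between v_q and v_g are those in both lists: v_m — 1 element.

1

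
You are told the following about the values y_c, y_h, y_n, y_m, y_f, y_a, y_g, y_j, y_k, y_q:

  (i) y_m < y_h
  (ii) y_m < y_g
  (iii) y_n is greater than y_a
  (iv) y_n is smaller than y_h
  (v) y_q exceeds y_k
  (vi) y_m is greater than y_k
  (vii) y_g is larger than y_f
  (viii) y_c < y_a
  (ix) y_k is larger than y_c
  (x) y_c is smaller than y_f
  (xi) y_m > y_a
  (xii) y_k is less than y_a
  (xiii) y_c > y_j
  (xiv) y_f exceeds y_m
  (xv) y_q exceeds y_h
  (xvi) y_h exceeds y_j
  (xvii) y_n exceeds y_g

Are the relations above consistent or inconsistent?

Every relation is compatible with y_j < y_c < y_k < y_a < y_m < y_f < y_g < y_n < y_h < y_q; the set is consistent.

consistent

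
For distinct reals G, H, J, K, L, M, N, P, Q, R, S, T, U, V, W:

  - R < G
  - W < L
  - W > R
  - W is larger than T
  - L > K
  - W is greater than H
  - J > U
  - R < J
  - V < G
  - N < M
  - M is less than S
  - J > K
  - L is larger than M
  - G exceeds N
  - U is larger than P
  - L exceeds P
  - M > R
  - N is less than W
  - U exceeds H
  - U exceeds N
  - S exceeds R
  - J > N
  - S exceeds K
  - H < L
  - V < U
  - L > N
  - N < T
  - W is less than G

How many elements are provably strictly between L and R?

The relations place R below L. An element lies strictly between them when it is forced above R and also forced below L.
Above R: {J, M, W, G, S}. Below L: {H, P, N, K, T, M, W}.
Intersection: {M, W} — 2.

2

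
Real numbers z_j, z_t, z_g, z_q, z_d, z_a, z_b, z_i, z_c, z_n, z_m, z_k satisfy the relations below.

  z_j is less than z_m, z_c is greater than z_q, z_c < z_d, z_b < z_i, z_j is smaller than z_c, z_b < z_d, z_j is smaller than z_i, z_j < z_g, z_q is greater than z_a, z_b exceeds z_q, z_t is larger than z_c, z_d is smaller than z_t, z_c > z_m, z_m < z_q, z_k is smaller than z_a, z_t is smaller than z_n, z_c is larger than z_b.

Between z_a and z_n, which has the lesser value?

z_a

Chaining the given relations: z_a < z_q < z_b < z_c < z_d < z_t < z_n.
So z_a < z_n; z_a is the smaller of the two.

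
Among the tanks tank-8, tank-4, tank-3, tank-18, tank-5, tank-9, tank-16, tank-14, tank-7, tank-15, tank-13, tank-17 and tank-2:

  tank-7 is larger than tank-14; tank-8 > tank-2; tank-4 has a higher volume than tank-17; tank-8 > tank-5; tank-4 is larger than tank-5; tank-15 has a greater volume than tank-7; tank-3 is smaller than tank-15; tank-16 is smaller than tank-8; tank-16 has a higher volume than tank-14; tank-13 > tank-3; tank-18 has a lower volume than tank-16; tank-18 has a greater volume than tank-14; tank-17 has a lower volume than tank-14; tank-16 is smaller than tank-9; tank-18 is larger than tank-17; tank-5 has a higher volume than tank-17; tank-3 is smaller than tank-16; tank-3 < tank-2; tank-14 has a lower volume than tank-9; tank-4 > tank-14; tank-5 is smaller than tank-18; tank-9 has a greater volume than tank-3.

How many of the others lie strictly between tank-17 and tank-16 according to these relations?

3

The relations place tank-17 below tank-16. An element lies strictly between them when it is forced above tank-17 and also forced below tank-16.
Above tank-17: {tank-5, tank-14, tank-7, tank-18, tank-4, tank-9, tank-8, tank-15}. Below tank-16: {tank-3, tank-5, tank-14, tank-18}.
Intersection: {tank-5, tank-14, tank-18} — 3.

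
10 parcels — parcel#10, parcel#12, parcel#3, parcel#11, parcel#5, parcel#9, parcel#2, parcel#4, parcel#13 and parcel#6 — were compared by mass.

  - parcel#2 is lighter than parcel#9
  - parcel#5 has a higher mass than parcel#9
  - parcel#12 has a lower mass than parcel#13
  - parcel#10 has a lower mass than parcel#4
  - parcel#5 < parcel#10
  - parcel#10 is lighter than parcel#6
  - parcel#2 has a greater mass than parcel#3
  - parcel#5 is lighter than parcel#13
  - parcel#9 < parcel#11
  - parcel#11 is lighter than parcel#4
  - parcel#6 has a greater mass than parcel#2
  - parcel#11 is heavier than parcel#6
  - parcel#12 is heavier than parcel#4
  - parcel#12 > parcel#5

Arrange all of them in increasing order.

The consecutive links are each given: parcel#3 < parcel#2; parcel#2 < parcel#9; parcel#9 < parcel#5; parcel#5 < parcel#10; parcel#10 < parcel#6; parcel#6 < parcel#11; parcel#11 < parcel#4; parcel#4 < parcel#12; parcel#12 < parcel#13.

parcel#3 < parcel#2 < parcel#9 < parcel#5 < parcel#10 < parcel#6 < parcel#11 < parcel#4 < parcel#12 < parcel#13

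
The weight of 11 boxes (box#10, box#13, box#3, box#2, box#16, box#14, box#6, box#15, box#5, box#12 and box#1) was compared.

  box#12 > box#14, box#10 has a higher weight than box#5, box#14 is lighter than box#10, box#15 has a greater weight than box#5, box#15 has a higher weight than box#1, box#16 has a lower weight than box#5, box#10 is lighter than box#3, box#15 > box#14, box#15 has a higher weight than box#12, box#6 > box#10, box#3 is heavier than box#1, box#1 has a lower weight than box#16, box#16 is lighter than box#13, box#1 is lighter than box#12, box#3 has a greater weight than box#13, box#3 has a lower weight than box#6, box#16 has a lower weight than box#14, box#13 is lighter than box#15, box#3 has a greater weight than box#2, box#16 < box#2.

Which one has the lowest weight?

box#16 is not least since box#1 < box#16; box#14 is not least since box#16 < box#14; box#5 is not least since box#16 < box#5; box#13 is not least since box#16 < box#13; box#10 is not least since box#14 < box#10; box#12 is not least since box#1 < box#12; box#2 is not least since box#16 < box#2; box#3 is not least since box#1 < box#3; box#6 is not least since box#3 < box#6; box#15 is not least since box#5 < box#15.
Only box#1 has nothing below it, so box#1 is the lowest weight.

box#1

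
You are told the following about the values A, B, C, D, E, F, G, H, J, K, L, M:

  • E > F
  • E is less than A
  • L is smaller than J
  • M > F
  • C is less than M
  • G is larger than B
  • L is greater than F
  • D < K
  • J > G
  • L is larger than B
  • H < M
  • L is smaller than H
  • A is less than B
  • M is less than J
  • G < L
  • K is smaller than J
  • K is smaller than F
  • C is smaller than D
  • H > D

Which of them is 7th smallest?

B

Piecing the relations together gives one ordering: C < D < K < F < E < A < B < G < L < H < M < J.
The 7th smallest is B.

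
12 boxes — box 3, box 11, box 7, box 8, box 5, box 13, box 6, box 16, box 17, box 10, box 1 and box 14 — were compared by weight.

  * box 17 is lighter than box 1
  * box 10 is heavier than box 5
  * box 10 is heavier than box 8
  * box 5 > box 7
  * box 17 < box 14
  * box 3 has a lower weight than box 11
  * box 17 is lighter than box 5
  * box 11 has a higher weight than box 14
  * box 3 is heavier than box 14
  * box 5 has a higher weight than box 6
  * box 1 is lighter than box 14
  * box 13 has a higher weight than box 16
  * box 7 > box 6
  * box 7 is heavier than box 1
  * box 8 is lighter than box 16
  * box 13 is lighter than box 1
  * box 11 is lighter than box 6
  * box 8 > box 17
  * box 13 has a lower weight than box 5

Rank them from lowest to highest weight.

box 17 < box 8 < box 16 < box 13 < box 1 < box 14 < box 3 < box 11 < box 6 < box 7 < box 5 < box 10

Each adjacent pair is fixed by a given relation: box 17 < box 8; box 8 < box 16; box 16 < box 13; box 13 < box 1; box 1 < box 14; box 14 < box 3; box 3 < box 11; box 11 < box 6; box 6 < box 7; box 7 < box 5; box 5 < box 10. Chaining them end to end gives the full order.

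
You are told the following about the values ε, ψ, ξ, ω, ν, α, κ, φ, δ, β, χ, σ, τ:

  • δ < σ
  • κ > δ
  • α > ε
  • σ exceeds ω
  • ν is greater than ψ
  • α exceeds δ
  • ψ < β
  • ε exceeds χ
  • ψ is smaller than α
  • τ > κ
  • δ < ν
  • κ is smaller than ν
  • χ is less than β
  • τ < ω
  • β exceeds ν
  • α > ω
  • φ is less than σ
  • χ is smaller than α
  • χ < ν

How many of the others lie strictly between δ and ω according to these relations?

The relations place δ below ω. An element lies strictly between them when it is forced above δ and also forced below ω.
Above δ: {κ, τ, ν, β, α, σ}. Below ω: {κ, τ}.
Intersection: {κ, τ} — 2.

2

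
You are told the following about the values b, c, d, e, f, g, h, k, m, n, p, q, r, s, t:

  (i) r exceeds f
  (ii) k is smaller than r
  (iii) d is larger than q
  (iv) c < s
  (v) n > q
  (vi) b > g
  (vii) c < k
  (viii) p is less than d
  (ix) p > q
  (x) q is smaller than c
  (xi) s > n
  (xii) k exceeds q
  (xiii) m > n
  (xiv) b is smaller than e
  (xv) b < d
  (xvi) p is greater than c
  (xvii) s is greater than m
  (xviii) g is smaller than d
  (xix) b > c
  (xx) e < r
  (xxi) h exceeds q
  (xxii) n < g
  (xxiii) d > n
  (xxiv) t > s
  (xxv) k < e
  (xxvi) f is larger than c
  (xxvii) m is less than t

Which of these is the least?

c is not least since q < c; h is not least since q < h; f is not least since c < f; n is not least since q < n; p is not least since q < p; k is not least since c < k; g is not least since n < g; b is not least since c < b; e is not least since b < e; m is not least since n < m; r is not least since e < r; s is not least since n < s; d is not least since p < d; t is not least since m < t.
Only q has nothing below it, so q is the least.

q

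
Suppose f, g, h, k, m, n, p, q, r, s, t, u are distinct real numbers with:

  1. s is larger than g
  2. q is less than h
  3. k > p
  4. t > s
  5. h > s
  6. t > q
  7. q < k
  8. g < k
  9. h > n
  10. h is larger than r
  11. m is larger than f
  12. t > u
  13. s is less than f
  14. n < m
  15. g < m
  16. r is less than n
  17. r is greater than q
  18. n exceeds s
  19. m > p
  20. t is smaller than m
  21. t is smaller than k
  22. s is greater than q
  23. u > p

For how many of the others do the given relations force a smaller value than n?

Directly below n: r, s.
One step further: q, g (4 so far).
No other element is forced below n by the given relations, so the count is 4.

4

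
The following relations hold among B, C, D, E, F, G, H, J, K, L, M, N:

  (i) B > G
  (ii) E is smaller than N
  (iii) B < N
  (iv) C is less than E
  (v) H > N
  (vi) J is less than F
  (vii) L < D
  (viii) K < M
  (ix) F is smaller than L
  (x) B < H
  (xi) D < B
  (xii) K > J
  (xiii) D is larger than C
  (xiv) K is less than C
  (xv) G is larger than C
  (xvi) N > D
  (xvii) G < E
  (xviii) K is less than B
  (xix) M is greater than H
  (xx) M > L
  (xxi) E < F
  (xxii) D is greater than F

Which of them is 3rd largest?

N

Piecing the relations together gives one ordering: J < K < C < G < E < F < L < D < B < N < H < M.
The 3rd largest is N.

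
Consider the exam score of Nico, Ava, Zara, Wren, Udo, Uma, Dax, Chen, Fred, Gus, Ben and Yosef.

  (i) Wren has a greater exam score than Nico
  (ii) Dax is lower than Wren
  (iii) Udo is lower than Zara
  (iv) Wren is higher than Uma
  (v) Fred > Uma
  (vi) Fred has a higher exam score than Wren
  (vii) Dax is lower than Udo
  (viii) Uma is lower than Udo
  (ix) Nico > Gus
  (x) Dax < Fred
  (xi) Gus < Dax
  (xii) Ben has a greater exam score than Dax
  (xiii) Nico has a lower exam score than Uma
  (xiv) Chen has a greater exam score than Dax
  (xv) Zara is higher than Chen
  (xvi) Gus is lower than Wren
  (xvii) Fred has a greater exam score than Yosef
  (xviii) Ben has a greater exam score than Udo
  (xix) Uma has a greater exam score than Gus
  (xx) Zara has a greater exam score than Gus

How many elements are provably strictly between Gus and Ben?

The relations place Gus below Ben. An element lies strictly between them when it is forced above Gus and also forced below Ben.
Above Gus: {Dax, Chen, Nico, Uma, Wren, Udo, Fred, Zara}. Below Ben: {Dax, Nico, Uma, Udo}.
Intersection: {Dax, Nico, Uma, Udo} — 4.

4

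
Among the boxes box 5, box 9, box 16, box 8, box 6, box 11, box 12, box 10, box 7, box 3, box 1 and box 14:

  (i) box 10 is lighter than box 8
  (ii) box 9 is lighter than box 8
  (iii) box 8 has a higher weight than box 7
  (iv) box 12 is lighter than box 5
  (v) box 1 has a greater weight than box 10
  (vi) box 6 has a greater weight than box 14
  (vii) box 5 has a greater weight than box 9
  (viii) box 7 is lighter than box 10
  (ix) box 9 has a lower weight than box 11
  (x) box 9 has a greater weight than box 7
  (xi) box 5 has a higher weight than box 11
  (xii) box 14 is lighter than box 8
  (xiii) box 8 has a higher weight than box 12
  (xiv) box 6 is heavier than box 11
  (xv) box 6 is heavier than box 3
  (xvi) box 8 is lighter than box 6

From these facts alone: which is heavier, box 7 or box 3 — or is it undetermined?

Following every chain through box 7: above box 7 we get box 9, box 10, box 11, box 1, box 8, box 6, box 5.
box 3 is not reached, and no chain runs the other way from box 3 to box 7.
So the given relations leave the order of box 7 and box 3 undetermined.

undetermined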